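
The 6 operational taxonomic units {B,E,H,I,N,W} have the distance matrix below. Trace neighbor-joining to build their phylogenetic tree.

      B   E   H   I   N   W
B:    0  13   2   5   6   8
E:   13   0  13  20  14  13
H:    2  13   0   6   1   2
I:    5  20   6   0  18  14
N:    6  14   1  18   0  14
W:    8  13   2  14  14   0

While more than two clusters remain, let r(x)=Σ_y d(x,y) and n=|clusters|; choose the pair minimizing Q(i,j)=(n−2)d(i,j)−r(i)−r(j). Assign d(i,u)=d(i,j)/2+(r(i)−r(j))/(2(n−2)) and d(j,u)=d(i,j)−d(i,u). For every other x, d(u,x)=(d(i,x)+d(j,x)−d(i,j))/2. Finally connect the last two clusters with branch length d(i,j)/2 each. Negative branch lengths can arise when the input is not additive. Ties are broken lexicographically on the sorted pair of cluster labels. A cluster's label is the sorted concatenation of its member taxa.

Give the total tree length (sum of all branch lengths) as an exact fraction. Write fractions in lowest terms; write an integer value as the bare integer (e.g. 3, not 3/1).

iteration 1: select B,I (d=5, Q=-77); attach at lengths (-9/8, 49/8); label the merged cluster BI
  updated: d(BI,E)=14, d(BI,H)=3/2, d(BI,N)=19/2, d(BI,W)=17/2
iteration 2: select H,N (d=1, Q=-53); attach at lengths (-3, 4); label the merged cluster HN
  updated: d(BI,HN)=5, d(E,HN)=13, d(HN,W)=15/2
iteration 3: select BI,HN (d=5, Q=-43); attach at lengths (3, 2); label the merged cluster BHIN
  updated: d(BHIN,E)=11, d(BHIN,W)=11/2
iteration 4: select BHIN,E (d=11, Q=-59/2); attach at lengths (7/4, 37/4); label the merged cluster BEHIN
  updated: d(BEHIN,W)=15/4
iteration 5: select BEHIN,W (d=15/4); attach at lengths (15/8, 15/8); label the merged cluster BEHINW
final tree: ((((B:-9/8,I:49/8):3,(H:-3,N:4):2):7/4,E:37/4):15/8,W:15/8)
total length: 103/4

103/4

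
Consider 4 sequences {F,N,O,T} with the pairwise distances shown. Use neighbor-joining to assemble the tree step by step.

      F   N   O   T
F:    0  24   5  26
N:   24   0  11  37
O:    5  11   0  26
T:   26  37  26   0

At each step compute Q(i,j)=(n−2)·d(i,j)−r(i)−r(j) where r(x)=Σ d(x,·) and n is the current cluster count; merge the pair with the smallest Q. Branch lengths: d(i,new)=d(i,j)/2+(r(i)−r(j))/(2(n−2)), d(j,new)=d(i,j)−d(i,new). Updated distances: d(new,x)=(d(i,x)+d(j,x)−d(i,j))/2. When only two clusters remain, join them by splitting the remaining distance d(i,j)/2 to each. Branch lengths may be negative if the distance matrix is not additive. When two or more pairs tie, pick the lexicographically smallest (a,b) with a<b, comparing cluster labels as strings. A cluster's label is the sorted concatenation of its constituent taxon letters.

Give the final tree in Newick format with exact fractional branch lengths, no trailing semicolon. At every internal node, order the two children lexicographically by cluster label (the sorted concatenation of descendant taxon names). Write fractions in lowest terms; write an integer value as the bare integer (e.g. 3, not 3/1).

1. join F+T (d=26, Q=-92) ⇒ FT; edges |F|=9/2, |T|=43/2
  updated: d(FT,N)=35/2, d(FT,O)=5/2
2. join FT+N (d=35/2, Q=-31) ⇒ FNT; edges |FT|=9/2, |N|=13
  updated: d(FNT,O)=-2
3. join FNT+O (d=-2) ⇒ FNOT; edges |FNT|=-1, |O|=-1
final tree: (((F:9/2,T:43/2):9/2,N:13):-1,O:-1)
total length: 83/2

(((F:9/2,T:43/2):9/2,N:13):-1,O:-1)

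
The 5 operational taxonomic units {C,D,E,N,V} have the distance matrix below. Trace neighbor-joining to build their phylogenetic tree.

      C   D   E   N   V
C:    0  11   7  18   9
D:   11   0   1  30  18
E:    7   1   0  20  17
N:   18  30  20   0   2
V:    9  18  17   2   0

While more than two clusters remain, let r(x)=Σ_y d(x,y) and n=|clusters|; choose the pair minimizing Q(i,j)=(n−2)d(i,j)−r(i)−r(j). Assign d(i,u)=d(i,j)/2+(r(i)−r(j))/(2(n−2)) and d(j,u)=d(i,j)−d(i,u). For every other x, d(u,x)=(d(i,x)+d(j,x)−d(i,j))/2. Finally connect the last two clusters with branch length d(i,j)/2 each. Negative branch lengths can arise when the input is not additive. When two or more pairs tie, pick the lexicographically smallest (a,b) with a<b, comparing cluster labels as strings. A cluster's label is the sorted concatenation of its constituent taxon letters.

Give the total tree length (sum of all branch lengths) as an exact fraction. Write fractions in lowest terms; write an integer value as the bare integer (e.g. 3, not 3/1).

1. join N+V (d=2, Q=-110) ⇒ NV; edges |N|=5, |V|=-3
  updated: d(C,NV)=25/2, d(D,NV)=23, d(E,NV)=35/2
2. join C+NV (d=25/2, Q=-117/2) ⇒ CNV; edges |C|=5/8, |NV|=95/8
  updated: d(CNV,D)=43/4, d(CNV,E)=6
3. join CNV+D (d=43/4, Q=-71/4) ⇒ CDNV; edges |CNV|=63/8, |D|=23/8
  updated: d(CDNV,E)=-15/8
4. join CDNV+E (d=-15/8) ⇒ CDENV; edges |CDNV|=-15/16, |E|=-15/16
final tree: (((C:5/8,(N:5,V:-3):95/8):63/8,D:23/8):-15/16,E:-15/16)
total length: 187/8

187/8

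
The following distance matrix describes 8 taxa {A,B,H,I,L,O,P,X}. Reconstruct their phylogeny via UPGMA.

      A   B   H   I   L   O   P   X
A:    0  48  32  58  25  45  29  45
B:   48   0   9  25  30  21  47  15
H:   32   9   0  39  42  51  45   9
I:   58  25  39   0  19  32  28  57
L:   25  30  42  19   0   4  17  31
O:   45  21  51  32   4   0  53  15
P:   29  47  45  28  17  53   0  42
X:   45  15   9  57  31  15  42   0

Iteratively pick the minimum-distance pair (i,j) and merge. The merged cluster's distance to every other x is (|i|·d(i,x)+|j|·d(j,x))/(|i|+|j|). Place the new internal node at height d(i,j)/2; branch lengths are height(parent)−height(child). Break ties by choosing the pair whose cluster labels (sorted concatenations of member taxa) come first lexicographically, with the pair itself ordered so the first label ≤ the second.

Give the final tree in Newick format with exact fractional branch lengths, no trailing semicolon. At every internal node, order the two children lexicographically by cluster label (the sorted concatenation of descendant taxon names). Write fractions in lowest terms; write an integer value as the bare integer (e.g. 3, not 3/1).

((A:29/2,P:29/2):137/24,(((B:9/2,H:9/2):3/2,X:6):203/18,(I:51/4,(L:2,O:2):43/4):163/36):211/72)

step 1: merge (L,O) at d=4; branch lengths L→2, O→2; new cluster LO
  updated: d(A,LO)=35, d(B,LO)=51/2, d(H,LO)=93/2, d(I,LO)=51/2, d(LO,P)=35, d(LO,X)=23
step 2: merge (B,H) at d=9; branch lengths B→9/2, H→9/2; new cluster BH
  updated: d(A,BH)=40, d(BH,I)=32, d(BH,LO)=36, d(BH,P)=46, d(BH,X)=12
step 3: merge (BH,X) at d=12; branch lengths BH→3/2, X→6; new cluster BHX
  updated: d(A,BHX)=125/3, d(BHX,I)=121/3, d(BHX,LO)=95/3, d(BHX,P)=134/3
step 4: merge (I,LO) at d=51/2; branch lengths I→51/4, LO→43/4; new cluster ILO
  updated: d(A,ILO)=128/3, d(BHX,ILO)=311/9, d(ILO,P)=98/3
step 5: merge (A,P) at d=29; branch lengths A→29/2, P→29/2; new cluster AP
  updated: d(AP,BHX)=259/6, d(AP,ILO)=113/3
step 6: merge (BHX,ILO) at d=311/9; branch lengths BHX→203/18, ILO→163/36; new cluster BHILOX
  updated: d(AP,BHILOX)=485/12
step 7: merge (AP,BHILOX) at d=485/12; branch lengths AP→137/24, BHILOX→211/72; new cluster ABHILOPX
final tree: ((A:29/2,P:29/2):137/24,(((B:9/2,H:9/2):3/2,X:6):203/18,(I:51/4,(L:2,O:2):43/4):163/36):211/72)
total length: 877/9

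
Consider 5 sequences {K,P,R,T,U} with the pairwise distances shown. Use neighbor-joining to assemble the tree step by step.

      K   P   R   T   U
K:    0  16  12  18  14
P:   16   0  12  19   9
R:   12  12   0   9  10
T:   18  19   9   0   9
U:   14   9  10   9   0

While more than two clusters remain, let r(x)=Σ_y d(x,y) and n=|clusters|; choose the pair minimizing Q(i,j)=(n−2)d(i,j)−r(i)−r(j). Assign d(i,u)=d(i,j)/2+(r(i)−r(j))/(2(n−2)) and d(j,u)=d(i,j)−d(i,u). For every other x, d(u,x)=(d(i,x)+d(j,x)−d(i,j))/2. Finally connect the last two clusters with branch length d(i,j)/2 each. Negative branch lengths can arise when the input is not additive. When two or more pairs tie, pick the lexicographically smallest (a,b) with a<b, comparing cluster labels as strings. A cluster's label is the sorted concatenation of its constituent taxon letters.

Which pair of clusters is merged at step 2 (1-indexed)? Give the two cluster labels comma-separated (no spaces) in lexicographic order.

K,PU

1. join P+U (d=9, Q=-71) ⇒ PU; edges |P|=41/6, |U|=13/6
  updated: d(K,PU)=21/2, d(PU,R)=13/2, d(PU,T)=19/2
2. join K+PU (d=21/2, Q=-46) ⇒ KPU; edges |K|=35/4, |PU|=7/4
  updated: d(KPU,R)=4, d(KPU,T)=17/2
3. join KPU+R (d=4, Q=-43/2) ⇒ KPRU; edges |KPU|=7/4, |R|=9/4
  updated: d(KPRU,T)=27/4
4. join KPRU+T (d=27/4) ⇒ KPRTU; edges |KPRU|=27/8, |T|=27/8
final tree: (((K:35/4,(P:41/6,U:13/6):7/4):7/4,R:9/4):27/8,T:27/8)
total length: 121/4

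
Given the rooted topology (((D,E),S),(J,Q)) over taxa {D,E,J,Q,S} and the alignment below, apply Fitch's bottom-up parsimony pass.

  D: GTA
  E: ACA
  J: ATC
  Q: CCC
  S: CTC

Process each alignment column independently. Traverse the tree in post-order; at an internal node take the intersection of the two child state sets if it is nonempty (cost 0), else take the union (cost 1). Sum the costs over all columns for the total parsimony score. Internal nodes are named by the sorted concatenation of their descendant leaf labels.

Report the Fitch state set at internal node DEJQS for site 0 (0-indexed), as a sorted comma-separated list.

A,C

[col 0] DE: children D:{G}, E:{A} ∪→ {A,G}; cost 1
[col 0] DES: children DE:{A,G}, S:{C} ∪→ {A,C,G}; cost 1
[col 0] JQ: children J:{A}, Q:{C} ∪→ {A,C}; cost 1
[col 0] DEJQS: children DES:{A,C,G}, JQ:{A,C} ∩→ {A,C}; cost 0
[col 1] DE: children D:{T}, E:{C} ∪→ {C,T}; cost 1
[col 1] DES: children DE:{C,T}, S:{T} ∩→ {T}; cost 0
[col 1] JQ: children J:{T}, Q:{C} ∪→ {C,T}; cost 1
[col 1] DEJQS: children DES:{T}, JQ:{C,T} ∩→ {T}; cost 0
[col 2] DE: children D:{A}, E:{A} ∩→ {A}; cost 0
[col 2] DES: children DE:{A}, S:{C} ∪→ {A,C}; cost 1
[col 2] JQ: children J:{C}, Q:{C} ∩→ {C}; cost 0
[col 2] DEJQS: children DES:{A,C}, JQ:{C} ∩→ {C}; cost 0
per-site changes: [3, 2, 1]; total = 6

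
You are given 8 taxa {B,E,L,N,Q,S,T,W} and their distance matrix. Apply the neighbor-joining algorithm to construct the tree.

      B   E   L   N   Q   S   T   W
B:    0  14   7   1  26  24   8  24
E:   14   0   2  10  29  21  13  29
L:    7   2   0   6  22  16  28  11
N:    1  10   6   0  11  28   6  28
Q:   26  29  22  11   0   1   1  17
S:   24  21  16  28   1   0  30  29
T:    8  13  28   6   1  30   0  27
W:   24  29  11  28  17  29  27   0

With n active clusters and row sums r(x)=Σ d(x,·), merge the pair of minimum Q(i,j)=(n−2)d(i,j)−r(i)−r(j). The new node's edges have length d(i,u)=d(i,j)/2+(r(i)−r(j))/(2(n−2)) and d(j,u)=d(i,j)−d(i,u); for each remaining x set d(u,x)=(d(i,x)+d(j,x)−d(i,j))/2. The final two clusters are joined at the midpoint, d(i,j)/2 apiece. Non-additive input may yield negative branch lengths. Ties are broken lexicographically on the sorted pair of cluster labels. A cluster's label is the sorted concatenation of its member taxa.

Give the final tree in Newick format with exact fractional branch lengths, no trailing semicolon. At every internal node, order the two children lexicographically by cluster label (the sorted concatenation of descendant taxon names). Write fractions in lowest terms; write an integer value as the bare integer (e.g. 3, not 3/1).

step 1: merge (Q,S) at d=1, Q=-250; branch lengths Q→-3, S→4; new cluster QS
  updated: d(B,QS)=49/2, d(E,QS)=49/2, d(L,QS)=37/2, d(N,QS)=19, d(QS,T)=15, d(QS,W)=45/2
step 2: merge (L,W) at d=11, Q=-159; branch lengths L→-7/5, W→62/5; new cluster LW
  updated: d(B,LW)=10, d(E,LW)=10, d(LW,N)=23/2, d(LW,QS)=15, d(LW,T)=22
step 3: merge (LW,QS) at d=15, Q=-213/2; branch lengths LW→61/16, QS→179/16; new cluster LQSW
  updated: d(B,LQSW)=39/4, d(E,LQSW)=39/4, d(LQSW,N)=31/4, d(LQSW,T)=11
step 4: merge (E,LQSW) at d=39/4, Q=-223/4; branch lengths E→151/24, LQSW→83/24; new cluster ELQSW
  updated: d(B,ELQSW)=7, d(ELQSW,N)=4, d(ELQSW,T)=57/8
step 5: merge (B,N) at d=1, Q=-25; branch lengths B→7/4, N→-3/4; new cluster BN
  updated: d(BN,ELQSW)=5, d(BN,T)=13/2
step 6: merge (BN,ELQSW) at d=5, Q=-149/8; branch lengths BN→35/16, ELQSW→45/16; new cluster BELNQSW
  updated: d(BELNQSW,T)=69/16
step 7: merge (BELNQSW,T) at d=69/16; branch lengths BELNQSW→69/32, T→69/32; new cluster BELNQSTW
final tree: (((B:7/4,N:-3/4):35/16,(E:151/24,((L:-7/5,W:62/5):61/16,(Q:-3,S:4):179/16):83/24):45/16):69/32,T:69/32)
total length: 753/16

(((B:7/4,N:-3/4):35/16,(E:151/24,((L:-7/5,W:62/5):61/16,(Q:-3,S:4):179/16):83/24):45/16):69/32,T:69/32)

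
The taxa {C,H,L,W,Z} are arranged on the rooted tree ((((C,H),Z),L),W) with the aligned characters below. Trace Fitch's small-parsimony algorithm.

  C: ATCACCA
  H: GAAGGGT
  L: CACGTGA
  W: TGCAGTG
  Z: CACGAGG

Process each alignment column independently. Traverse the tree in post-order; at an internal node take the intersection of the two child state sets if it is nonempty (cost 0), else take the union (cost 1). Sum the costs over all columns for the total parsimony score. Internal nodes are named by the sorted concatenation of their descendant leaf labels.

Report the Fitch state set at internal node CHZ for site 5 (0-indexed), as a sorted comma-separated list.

[col 0] CH: children C:{A}, H:{G} ∪→ {A,G}; cost 1
[col 0] CHZ: children CH:{A,G}, Z:{C} ∪→ {A,C,G}; cost 1
[col 0] CHLZ: children CHZ:{A,C,G}, L:{C} ∩→ {C}; cost 0
[col 0] CHLWZ: children CHLZ:{C}, W:{T} ∪→ {C,T}; cost 1
[col 1] CH: children C:{T}, H:{A} ∪→ {A,T}; cost 1
[col 1] CHZ: children CH:{A,T}, Z:{A} ∩→ {A}; cost 0
[col 1] CHLZ: children CHZ:{A}, L:{A} ∩→ {A}; cost 0
[col 1] CHLWZ: children CHLZ:{A}, W:{G} ∪→ {A,G}; cost 1
[col 2] CH: children C:{C}, H:{A} ∪→ {A,C}; cost 1
[col 2] CHZ: children CH:{A,C}, Z:{C} ∩→ {C}; cost 0
[col 2] CHLZ: children CHZ:{C}, L:{C} ∩→ {C}; cost 0
[col 2] CHLWZ: children CHLZ:{C}, W:{C} ∩→ {C}; cost 0
[col 3] CH: children C:{A}, H:{G} ∪→ {A,G}; cost 1
[col 3] CHZ: children CH:{A,G}, Z:{G} ∩→ {G}; cost 0
[col 3] CHLZ: children CHZ:{G}, L:{G} ∩→ {G}; cost 0
[col 3] CHLWZ: children CHLZ:{G}, W:{A} ∪→ {A,G}; cost 1
[col 4] CH: children C:{C}, H:{G} ∪→ {C,G}; cost 1
[col 4] CHZ: children CH:{C,G}, Z:{A} ∪→ {A,C,G}; cost 1
[col 4] CHLZ: children CHZ:{A,C,G}, L:{T} ∪→ {A,C,G,T}; cost 1
[col 4] CHLWZ: children CHLZ:{A,C,G,T}, W:{G} ∩→ {G}; cost 0
[col 5] CH: children C:{C}, H:{G} ∪→ {C,G}; cost 1
[col 5] CHZ: children CH:{C,G}, Z:{G} ∩→ {G}; cost 0
[col 5] CHLZ: children CHZ:{G}, L:{G} ∩→ {G}; cost 0
[col 5] CHLWZ: children CHLZ:{G}, W:{T} ∪→ {G,T}; cost 1
[col 6] CH: children C:{A}, H:{T} ∪→ {A,T}; cost 1
[col 6] CHZ: children CH:{A,T}, Z:{G} ∪→ {A,G,T}; cost 1
[col 6] CHLZ: children CHZ:{A,G,T}, L:{A} ∩→ {A}; cost 0
[col 6] CHLWZ: children CHLZ:{A}, W:{G} ∪→ {A,G}; cost 1
per-site changes: [3, 2, 1, 2, 3, 2, 3]; total = 16

G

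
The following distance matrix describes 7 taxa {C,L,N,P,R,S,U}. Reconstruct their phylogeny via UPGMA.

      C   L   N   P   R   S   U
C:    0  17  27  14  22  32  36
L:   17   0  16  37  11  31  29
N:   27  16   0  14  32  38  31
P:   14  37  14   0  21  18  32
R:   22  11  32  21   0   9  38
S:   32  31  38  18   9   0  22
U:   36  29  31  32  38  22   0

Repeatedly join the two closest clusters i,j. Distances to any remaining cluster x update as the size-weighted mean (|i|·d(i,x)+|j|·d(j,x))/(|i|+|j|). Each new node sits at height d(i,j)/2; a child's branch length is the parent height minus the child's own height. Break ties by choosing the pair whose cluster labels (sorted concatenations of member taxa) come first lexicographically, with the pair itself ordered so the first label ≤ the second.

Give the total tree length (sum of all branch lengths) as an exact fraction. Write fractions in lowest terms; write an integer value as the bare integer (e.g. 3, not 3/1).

3619/48

iteration 1: select R,S (d=9); attach at lengths (9/2, 9/2); label the merged cluster RS
  updated: d(C,RS)=27, d(L,RS)=21, d(N,RS)=35, d(P,RS)=39/2, d(RS,U)=30
iteration 2: select C,P (d=14); attach at lengths (7, 7); label the merged cluster CP
  updated: d(CP,L)=27, d(CP,N)=41/2, d(CP,RS)=93/4, d(CP,U)=34
iteration 3: select L,N (d=16); attach at lengths (8, 8); label the merged cluster LN
  updated: d(CP,LN)=95/4, d(LN,RS)=28, d(LN,U)=30
iteration 4: select CP,RS (d=93/4); attach at lengths (37/8, 57/8); label the merged cluster CPRS
  updated: d(CPRS,LN)=207/8, d(CPRS,U)=32
iteration 5: select CPRS,LN (d=207/8); attach at lengths (21/16, 79/16); label the merged cluster CLNPRS
  updated: d(CLNPRS,U)=94/3
iteration 6: select CLNPRS,U (d=94/3); attach at lengths (131/48, 47/3); label the merged cluster CLNPRSU
final tree: ((((C:7,P:7):37/8,(R:9/2,S:9/2):57/8):21/16,(L:8,N:8):79/16):131/48,U:47/3)
total length: 3619/48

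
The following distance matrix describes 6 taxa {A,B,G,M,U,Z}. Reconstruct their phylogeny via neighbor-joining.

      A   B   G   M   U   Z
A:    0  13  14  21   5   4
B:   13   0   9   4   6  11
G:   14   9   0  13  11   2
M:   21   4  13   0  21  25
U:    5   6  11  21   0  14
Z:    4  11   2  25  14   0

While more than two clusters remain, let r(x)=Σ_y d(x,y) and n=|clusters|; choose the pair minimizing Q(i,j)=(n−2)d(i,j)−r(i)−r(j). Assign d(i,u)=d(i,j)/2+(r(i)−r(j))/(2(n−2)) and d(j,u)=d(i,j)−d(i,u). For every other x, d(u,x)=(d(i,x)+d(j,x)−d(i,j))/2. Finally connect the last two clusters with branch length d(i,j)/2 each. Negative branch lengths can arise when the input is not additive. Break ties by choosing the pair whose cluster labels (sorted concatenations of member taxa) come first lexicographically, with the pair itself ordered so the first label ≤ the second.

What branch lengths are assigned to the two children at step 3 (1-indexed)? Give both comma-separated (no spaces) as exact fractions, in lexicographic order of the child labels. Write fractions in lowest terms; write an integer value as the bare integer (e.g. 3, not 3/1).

iteration 1: select B,M (d=4, Q=-111); attach at lengths (-25/8, 57/8); label the merged cluster BM
  updated: d(A,BM)=15, d(BM,G)=9, d(BM,U)=23/2, d(BM,Z)=16
iteration 2: select G,Z (d=2, Q=-66); attach at lengths (1, 1); label the merged cluster GZ
  updated: d(A,GZ)=8, d(BM,GZ)=23/2, d(GZ,U)=23/2
iteration 3: select A,U (d=5, Q=-46); attach at lengths (5/2, 5/2); label the merged cluster AU
  updated: d(AU,BM)=43/4, d(AU,GZ)=29/4
iteration 4: select AU,BM (d=43/4, Q=-59/2); attach at lengths (13/4, 15/2); label the merged cluster ABMU
  updated: d(ABMU,GZ)=4
iteration 5: select ABMU,GZ (d=4); attach at lengths (2, 2); label the merged cluster ABGMUZ
final tree: (((A:5/2,U:5/2):13/4,(B:-25/8,M:57/8):15/2):2,(G:1,Z:1):2)
total length: 103/4

5/2,5/2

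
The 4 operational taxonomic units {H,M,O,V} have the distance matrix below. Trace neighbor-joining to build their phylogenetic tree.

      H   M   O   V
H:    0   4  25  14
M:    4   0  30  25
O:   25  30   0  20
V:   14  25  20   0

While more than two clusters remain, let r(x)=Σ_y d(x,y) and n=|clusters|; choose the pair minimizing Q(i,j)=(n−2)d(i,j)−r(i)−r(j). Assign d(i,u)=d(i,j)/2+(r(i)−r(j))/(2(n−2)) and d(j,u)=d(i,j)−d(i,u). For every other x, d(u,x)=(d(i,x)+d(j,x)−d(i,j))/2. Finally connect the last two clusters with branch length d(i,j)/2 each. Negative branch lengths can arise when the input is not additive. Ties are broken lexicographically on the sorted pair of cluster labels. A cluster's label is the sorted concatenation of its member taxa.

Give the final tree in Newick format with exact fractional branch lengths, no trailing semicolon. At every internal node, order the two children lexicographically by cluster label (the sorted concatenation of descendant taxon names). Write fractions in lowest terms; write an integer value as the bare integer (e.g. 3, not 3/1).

(((H:-2,M:6):23/2,O:14):3,V:3)

iteration 1: select H,M (d=4, Q=-94); attach at lengths (-2, 6); label the merged cluster HM
  updated: d(HM,O)=51/2, d(HM,V)=35/2
iteration 2: select HM,O (d=51/2, Q=-63); attach at lengths (23/2, 14); label the merged cluster HMO
  updated: d(HMO,V)=6
iteration 3: select HMO,V (d=6); attach at lengths (3, 3); label the merged cluster HMOV
final tree: (((H:-2,M:6):23/2,O:14):3,V:3)
total length: 71/2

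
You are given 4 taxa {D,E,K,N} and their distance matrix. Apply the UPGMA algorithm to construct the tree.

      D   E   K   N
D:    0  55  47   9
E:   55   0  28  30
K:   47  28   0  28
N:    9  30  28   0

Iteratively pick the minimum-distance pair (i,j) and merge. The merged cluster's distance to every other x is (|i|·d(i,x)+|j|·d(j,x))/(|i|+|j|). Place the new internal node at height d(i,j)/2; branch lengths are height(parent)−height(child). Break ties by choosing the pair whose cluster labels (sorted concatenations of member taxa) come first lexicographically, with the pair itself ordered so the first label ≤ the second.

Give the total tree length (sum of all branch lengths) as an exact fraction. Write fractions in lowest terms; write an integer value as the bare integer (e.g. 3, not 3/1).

1. join D+N (d=9) ⇒ DN; edges |D|=9/2, |N|=9/2
  updated: d(DN,E)=85/2, d(DN,K)=75/2
2. join E+K (d=28) ⇒ EK; edges |E|=14, |K|=14
  updated: d(DN,EK)=40
3. join DN+EK (d=40) ⇒ DEKN; edges |DN|=31/2, |EK|=6
final tree: ((D:9/2,N:9/2):31/2,(E:14,K:14):6)
total length: 117/2

117/2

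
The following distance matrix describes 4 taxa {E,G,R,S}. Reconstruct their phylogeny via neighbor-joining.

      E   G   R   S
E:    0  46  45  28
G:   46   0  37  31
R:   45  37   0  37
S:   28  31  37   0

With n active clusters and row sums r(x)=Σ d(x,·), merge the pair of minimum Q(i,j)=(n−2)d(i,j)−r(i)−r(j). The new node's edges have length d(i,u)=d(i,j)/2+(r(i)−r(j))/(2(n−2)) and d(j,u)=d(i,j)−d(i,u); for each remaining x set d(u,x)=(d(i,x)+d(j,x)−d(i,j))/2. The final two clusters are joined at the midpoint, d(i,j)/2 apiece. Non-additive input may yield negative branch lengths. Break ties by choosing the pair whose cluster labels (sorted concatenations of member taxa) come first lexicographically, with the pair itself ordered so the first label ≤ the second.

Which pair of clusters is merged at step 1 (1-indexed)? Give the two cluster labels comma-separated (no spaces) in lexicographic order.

E,S

step 1: merge (E,S) at d=28, Q=-159; branch lengths E→79/4, S→33/4; new cluster ES
  updated: d(ES,G)=49/2, d(ES,R)=27
step 2: merge (ES,G) at d=49/2, Q=-177/2; branch lengths ES→29/4, G→69/4; new cluster EGS
  updated: d(EGS,R)=79/4
step 3: merge (EGS,R) at d=79/4; branch lengths EGS→79/8, R→79/8; new cluster EGRS
final tree: (((E:79/4,S:33/4):29/4,G:69/4):79/8,R:79/8)
total length: 289/4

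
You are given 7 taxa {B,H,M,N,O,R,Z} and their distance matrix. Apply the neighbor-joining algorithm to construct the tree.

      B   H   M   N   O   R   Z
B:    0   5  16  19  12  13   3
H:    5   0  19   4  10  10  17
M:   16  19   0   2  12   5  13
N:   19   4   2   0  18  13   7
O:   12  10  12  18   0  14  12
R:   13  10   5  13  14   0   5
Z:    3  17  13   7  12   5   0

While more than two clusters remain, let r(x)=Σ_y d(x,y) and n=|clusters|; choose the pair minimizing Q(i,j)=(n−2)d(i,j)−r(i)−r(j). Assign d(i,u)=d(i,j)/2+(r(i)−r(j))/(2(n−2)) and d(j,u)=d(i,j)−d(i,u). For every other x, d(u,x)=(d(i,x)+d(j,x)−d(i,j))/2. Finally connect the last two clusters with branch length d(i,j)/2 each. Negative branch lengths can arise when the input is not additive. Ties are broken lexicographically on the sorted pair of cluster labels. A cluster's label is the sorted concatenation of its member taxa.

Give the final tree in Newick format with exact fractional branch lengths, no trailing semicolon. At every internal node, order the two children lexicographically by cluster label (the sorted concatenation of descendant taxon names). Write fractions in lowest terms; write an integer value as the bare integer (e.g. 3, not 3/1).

((((B:31/16,Z:17/16):29/8,((M:7/5,N:3/5):113/24,R:79/24):7/4):11/8,H:61/16):99/32,O:99/32)

1. join M+N (d=2, Q=-120) ⇒ MN; edges |M|=7/5, |N|=3/5
  updated: d(B,MN)=33/2, d(H,MN)=21/2, d(MN,O)=14, d(MN,R)=8, d(MN,Z)=9
2. join B+Z (d=3, Q=-167/2) ⇒ BZ; edges |B|=31/16, |Z|=17/16
  updated: d(BZ,H)=19/2, d(BZ,MN)=45/4, d(BZ,O)=21/2, d(BZ,R)=15/2
3. join MN+R (d=8, Q=-237/4) ⇒ MNR; edges |MN|=113/24, |R|=79/24
  updated: d(BZ,MNR)=43/8, d(H,MNR)=25/4, d(MNR,O)=10
4. join BZ+MNR (d=43/8, Q=-145/4) ⇒ BMNRZ; edges |BZ|=29/8, |MNR|=7/4
  updated: d(BMNRZ,H)=83/16, d(BMNRZ,O)=121/16
5. join BMNRZ+H (d=83/16, Q=-91/4) ⇒ BHMNRZ; edges |BMNRZ|=11/8, |H|=61/16
  updated: d(BHMNRZ,O)=99/16
6. join BHMNRZ+O (d=99/16) ⇒ BHMNORZ; edges |BHMNRZ|=99/32, |O|=99/32
final tree: ((((B:31/16,Z:17/16):29/8,((M:7/5,N:3/5):113/24,R:79/24):7/4):11/8,H:61/16):99/32,O:99/32)
total length: 119/4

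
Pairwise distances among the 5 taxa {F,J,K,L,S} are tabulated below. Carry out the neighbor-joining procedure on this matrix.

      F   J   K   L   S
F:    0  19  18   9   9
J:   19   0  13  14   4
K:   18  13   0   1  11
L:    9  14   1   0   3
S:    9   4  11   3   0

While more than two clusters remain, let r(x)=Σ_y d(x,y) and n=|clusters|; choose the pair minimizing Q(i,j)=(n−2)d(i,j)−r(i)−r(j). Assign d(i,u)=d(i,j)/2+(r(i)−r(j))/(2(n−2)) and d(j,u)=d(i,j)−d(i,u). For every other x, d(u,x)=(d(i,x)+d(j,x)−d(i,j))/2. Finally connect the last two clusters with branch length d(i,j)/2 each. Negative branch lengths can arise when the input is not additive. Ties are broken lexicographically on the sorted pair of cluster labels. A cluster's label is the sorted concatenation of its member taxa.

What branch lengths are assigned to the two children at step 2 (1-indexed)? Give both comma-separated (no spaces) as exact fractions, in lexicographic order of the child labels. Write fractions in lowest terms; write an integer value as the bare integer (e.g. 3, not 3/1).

69/8,35/8

iteration 1: select K,L (d=1, Q=-67); attach at lengths (19/6, -13/6); label the merged cluster KL
  updated: d(F,KL)=13, d(J,KL)=13, d(KL,S)=13/2
iteration 2: select F,KL (d=13, Q=-95/2); attach at lengths (69/8, 35/8); label the merged cluster FKL
  updated: d(FKL,J)=19/2, d(FKL,S)=5/4
iteration 3: select FKL,J (d=19/2, Q=-59/4); attach at lengths (27/8, 49/8); label the merged cluster FJKL
  updated: d(FJKL,S)=-17/8
iteration 4: select FJKL,S (d=-17/8); attach at lengths (-17/16, -17/16); label the merged cluster FJKLS
final tree: (((F:69/8,(K:19/6,L:-13/6):35/8):27/8,J:49/8):-17/16,S:-17/16)
total length: 171/8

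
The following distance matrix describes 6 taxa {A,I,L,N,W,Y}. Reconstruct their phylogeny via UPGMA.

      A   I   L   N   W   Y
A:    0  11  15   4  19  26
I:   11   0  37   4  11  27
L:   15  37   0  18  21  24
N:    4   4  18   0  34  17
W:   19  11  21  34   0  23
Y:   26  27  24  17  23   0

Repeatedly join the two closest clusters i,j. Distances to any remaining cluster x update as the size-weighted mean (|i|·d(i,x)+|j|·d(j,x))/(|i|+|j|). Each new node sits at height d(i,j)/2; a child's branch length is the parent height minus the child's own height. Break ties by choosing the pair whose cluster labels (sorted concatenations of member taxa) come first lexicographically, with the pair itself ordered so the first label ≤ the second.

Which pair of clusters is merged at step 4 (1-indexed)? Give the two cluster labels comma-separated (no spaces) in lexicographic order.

AIN,LW

1. join A+N (d=4) ⇒ AN; edges |A|=2, |N|=2
  updated: d(AN,I)=15/2, d(AN,L)=33/2, d(AN,W)=53/2, d(AN,Y)=43/2
2. join AN+I (d=15/2) ⇒ AIN; edges |AN|=7/4, |I|=15/4
  updated: d(AIN,L)=70/3, d(AIN,W)=64/3, d(AIN,Y)=70/3
3. join L+W (d=21) ⇒ LW; edges |L|=21/2, |W|=21/2
  updated: d(AIN,LW)=67/3, d(LW,Y)=47/2
4. join AIN+LW (d=67/3) ⇒ AILNW; edges |AIN|=89/12, |LW|=2/3
  updated: d(AILNW,Y)=117/5
5. join AILNW+Y (d=117/5) ⇒ AILNWY; edges |AILNW|=8/15, |Y|=117/10
final tree: ((((A:2,N:2):7/4,I:15/4):89/12,(L:21/2,W:21/2):2/3):8/15,Y:117/10)
total length: 3049/60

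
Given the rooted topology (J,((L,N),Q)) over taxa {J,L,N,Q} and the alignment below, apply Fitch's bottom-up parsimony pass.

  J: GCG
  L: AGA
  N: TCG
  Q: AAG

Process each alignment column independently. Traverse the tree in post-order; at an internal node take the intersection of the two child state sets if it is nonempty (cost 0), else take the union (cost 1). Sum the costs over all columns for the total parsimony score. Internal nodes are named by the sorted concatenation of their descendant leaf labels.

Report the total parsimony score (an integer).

site 0, node LN: L={A} ∪ N={T} → {A,T} (+1)
site 0, node LNQ: LN={A,T} ∩ Q={A} → {A} (+0)
site 0, node JLNQ: J={G} ∪ LNQ={A} → {A,G} (+1)
site 1, node LN: L={G} ∪ N={C} → {C,G} (+1)
site 1, node LNQ: LN={C,G} ∪ Q={A} → {A,C,G} (+1)
site 1, node JLNQ: J={C} ∩ LNQ={A,C,G} → {C} (+0)
site 2, node LN: L={A} ∪ N={G} → {A,G} (+1)
site 2, node LNQ: LN={A,G} ∩ Q={G} → {G} (+0)
site 2, node JLNQ: J={G} ∩ LNQ={G} → {G} (+0)
per-site changes: [2, 2, 1]; total = 5

5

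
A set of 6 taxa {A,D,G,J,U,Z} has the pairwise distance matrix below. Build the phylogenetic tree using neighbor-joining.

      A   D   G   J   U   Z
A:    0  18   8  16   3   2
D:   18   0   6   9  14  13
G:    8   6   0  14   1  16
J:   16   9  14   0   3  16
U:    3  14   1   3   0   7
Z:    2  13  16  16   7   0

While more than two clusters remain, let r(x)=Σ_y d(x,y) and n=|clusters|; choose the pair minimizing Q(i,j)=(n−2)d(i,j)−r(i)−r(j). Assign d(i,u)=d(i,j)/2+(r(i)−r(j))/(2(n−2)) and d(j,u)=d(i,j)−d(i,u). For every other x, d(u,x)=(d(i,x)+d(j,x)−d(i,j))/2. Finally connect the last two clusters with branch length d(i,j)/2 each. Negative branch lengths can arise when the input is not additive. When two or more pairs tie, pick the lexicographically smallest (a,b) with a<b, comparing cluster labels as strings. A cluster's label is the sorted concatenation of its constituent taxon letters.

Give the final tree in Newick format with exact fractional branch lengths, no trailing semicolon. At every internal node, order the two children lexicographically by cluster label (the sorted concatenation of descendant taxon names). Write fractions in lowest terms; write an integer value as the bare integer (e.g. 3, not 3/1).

((((A:1/8,Z:15/8):101/16,U:-37/16):29/16,(D:59/12,G:13/12):53/16):83/32,J:83/32)

iteration 1: select A,Z (d=2, Q=-93); attach at lengths (1/8, 15/8); label the merged cluster AZ
  updated: d(AZ,D)=29/2, d(AZ,G)=11, d(AZ,J)=15, d(AZ,U)=4
iteration 2: select D,G (d=6, Q=-115/2); attach at lengths (59/12, 13/12); label the merged cluster DG
  updated: d(AZ,DG)=39/4, d(DG,J)=17/2, d(DG,U)=9/2
iteration 3: select AZ,U (d=4, Q=-129/4); attach at lengths (101/16, -37/16); label the merged cluster AUZ
  updated: d(AUZ,DG)=41/8, d(AUZ,J)=7
iteration 4: select AUZ,DG (d=41/8, Q=-165/8); attach at lengths (29/16, 53/16); label the merged cluster ADGUZ
  updated: d(ADGUZ,J)=83/16
iteration 5: select ADGUZ,J (d=83/16); attach at lengths (83/32, 83/32); label the merged cluster ADGJUZ
final tree: ((((A:1/8,Z:15/8):101/16,U:-37/16):29/16,(D:59/12,G:13/12):53/16):83/32,J:83/32)
total length: 357/16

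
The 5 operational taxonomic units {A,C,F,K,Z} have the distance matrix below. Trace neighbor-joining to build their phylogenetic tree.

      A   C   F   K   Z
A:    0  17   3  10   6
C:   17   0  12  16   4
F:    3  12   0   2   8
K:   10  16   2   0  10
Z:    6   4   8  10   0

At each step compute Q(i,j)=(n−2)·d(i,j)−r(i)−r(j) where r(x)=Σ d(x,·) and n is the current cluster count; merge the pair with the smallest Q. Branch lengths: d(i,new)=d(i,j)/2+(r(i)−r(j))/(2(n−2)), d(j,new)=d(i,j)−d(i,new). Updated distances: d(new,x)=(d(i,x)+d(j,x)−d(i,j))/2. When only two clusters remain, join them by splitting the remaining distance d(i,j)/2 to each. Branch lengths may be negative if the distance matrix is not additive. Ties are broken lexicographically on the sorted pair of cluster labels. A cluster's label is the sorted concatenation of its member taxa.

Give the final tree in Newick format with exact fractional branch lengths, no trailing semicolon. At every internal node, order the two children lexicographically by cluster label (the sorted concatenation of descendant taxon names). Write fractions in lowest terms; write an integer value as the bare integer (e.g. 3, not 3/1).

(((A:13/4,(C:11/2,Z:-3/2):25/4):9/4,F:-3/2):7/4,K:7/4)

iteration 1: select C,Z (d=4, Q=-65); attach at lengths (11/2, -3/2); label the merged cluster CZ
  updated: d(A,CZ)=19/2, d(CZ,F)=8, d(CZ,K)=11
iteration 2: select A,CZ (d=19/2, Q=-32); attach at lengths (13/4, 25/4); label the merged cluster ACZ
  updated: d(ACZ,F)=3/4, d(ACZ,K)=23/4
iteration 3: select ACZ,F (d=3/4, Q=-17/2); attach at lengths (9/4, -3/2); label the merged cluster ACFZ
  updated: d(ACFZ,K)=7/2
iteration 4: select ACFZ,K (d=7/2); attach at lengths (7/4, 7/4); label the merged cluster ACFKZ
final tree: (((A:13/4,(C:11/2,Z:-3/2):25/4):9/4,F:-3/2):7/4,K:7/4)
total length: 71/4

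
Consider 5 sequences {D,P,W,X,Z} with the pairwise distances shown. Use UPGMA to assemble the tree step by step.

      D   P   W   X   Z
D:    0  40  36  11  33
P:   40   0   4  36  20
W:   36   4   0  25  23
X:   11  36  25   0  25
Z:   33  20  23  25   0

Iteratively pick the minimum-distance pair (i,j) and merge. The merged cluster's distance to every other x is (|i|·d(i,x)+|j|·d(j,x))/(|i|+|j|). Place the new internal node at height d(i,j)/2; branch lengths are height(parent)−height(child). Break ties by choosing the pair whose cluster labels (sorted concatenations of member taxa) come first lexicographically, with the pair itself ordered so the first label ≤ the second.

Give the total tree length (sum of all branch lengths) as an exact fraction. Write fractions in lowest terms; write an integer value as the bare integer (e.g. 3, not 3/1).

203/4

step 1: merge (P,W) at d=4; branch lengths P→2, W→2; new cluster PW
  updated: d(D,PW)=38, d(PW,X)=61/2, d(PW,Z)=43/2
step 2: merge (D,X) at d=11; branch lengths D→11/2, X→11/2; new cluster DX
  updated: d(DX,PW)=137/4, d(DX,Z)=29
step 3: merge (PW,Z) at d=43/2; branch lengths PW→35/4, Z→43/4; new cluster PWZ
  updated: d(DX,PWZ)=65/2
step 4: merge (DX,PWZ) at d=65/2; branch lengths DX→43/4, PWZ→11/2; new cluster DPWXZ
final tree: ((D:11/2,X:11/2):43/4,((P:2,W:2):35/4,Z:43/4):11/2)
total length: 203/4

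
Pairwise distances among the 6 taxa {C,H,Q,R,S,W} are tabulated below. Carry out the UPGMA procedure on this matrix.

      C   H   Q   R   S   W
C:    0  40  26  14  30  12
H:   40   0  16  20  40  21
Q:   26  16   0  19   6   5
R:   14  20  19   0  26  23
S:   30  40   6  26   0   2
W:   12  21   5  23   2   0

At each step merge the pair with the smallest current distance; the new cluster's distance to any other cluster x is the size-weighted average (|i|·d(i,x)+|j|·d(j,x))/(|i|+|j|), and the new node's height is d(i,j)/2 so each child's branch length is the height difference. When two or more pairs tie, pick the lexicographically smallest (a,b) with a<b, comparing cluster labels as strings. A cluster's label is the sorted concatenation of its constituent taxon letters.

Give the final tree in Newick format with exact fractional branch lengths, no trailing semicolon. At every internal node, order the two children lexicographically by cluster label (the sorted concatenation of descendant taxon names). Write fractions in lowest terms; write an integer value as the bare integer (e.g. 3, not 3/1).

(((C:7,R:7):13/3,(Q:11/4,(S:1,W:1):7/4):103/12):71/30,H:137/10)

step 1: merge (S,W) at d=2; branch lengths S→1, W→1; new cluster SW
  updated: d(C,SW)=21, d(H,SW)=61/2, d(Q,SW)=11/2, d(R,SW)=49/2
step 2: merge (Q,SW) at d=11/2; branch lengths Q→11/4, SW→7/4; new cluster QSW
  updated: d(C,QSW)=68/3, d(H,QSW)=77/3, d(QSW,R)=68/3
step 3: merge (C,R) at d=14; branch lengths C→7, R→7; new cluster CR
  updated: d(CR,H)=30, d(CR,QSW)=68/3
step 4: merge (CR,QSW) at d=68/3; branch lengths CR→13/3, QSW→103/12; new cluster CQRSW
  updated: d(CQRSW,H)=137/5
step 5: merge (CQRSW,H) at d=137/5; branch lengths CQRSW→71/30, H→137/10; new cluster CHQRSW
final tree: (((C:7,R:7):13/3,(Q:11/4,(S:1,W:1):7/4):103/12):71/30,H:137/10)
total length: 2969/60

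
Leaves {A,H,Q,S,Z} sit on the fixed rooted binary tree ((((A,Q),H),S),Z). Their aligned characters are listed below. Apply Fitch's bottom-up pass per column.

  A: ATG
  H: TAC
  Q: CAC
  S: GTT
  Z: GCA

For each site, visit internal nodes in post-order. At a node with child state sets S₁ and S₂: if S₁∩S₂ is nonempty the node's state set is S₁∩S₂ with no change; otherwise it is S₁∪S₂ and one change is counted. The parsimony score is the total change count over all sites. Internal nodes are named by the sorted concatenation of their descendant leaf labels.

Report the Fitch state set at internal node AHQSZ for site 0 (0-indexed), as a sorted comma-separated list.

[col 0] AQ: children A:{A}, Q:{C} ∪→ {A,C}; cost 1
[col 0] AHQ: children AQ:{A,C}, H:{T} ∪→ {A,C,T}; cost 1
[col 0] AHQS: children AHQ:{A,C,T}, S:{G} ∪→ {A,C,G,T}; cost 1
[col 0] AHQSZ: children AHQS:{A,C,G,T}, Z:{G} ∩→ {G}; cost 0
[col 1] AQ: children A:{T}, Q:{A} ∪→ {A,T}; cost 1
[col 1] AHQ: children AQ:{A,T}, H:{A} ∩→ {A}; cost 0
[col 1] AHQS: children AHQ:{A}, S:{T} ∪→ {A,T}; cost 1
[col 1] AHQSZ: children AHQS:{A,T}, Z:{C} ∪→ {A,C,T}; cost 1
[col 2] AQ: children A:{G}, Q:{C} ∪→ {C,G}; cost 1
[col 2] AHQ: children AQ:{C,G}, H:{C} ∩→ {C}; cost 0
[col 2] AHQS: children AHQ:{C}, S:{T} ∪→ {C,T}; cost 1
[col 2] AHQSZ: children AHQS:{C,T}, Z:{A} ∪→ {A,C,T}; cost 1
per-site changes: [3, 3, 3]; total = 9

G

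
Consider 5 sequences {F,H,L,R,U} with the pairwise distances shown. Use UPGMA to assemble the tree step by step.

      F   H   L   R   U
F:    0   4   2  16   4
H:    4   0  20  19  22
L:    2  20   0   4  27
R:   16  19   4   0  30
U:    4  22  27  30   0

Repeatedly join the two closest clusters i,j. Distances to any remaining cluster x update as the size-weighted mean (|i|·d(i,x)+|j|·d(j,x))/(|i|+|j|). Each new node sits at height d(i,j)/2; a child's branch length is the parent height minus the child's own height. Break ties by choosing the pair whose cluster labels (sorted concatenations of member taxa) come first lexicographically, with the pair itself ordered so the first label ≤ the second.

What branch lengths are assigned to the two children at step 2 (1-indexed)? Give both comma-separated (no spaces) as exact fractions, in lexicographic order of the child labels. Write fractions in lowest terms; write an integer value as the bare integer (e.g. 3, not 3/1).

4,5

iteration 1: select F,L (d=2); attach at lengths (1, 1); label the merged cluster FL
  updated: d(FL,H)=12, d(FL,R)=10, d(FL,U)=31/2
iteration 2: select FL,R (d=10); attach at lengths (4, 5); label the merged cluster FLR
  updated: d(FLR,H)=43/3, d(FLR,U)=61/3
iteration 3: select FLR,H (d=43/3); attach at lengths (13/6, 43/6); label the merged cluster FHLR
  updated: d(FHLR,U)=83/4
iteration 4: select FHLR,U (d=83/4); attach at lengths (77/24, 83/8); label the merged cluster FHLRU
final tree: ((((F:1,L:1):4,R:5):13/6,H:43/6):77/24,U:83/8)
total length: 407/12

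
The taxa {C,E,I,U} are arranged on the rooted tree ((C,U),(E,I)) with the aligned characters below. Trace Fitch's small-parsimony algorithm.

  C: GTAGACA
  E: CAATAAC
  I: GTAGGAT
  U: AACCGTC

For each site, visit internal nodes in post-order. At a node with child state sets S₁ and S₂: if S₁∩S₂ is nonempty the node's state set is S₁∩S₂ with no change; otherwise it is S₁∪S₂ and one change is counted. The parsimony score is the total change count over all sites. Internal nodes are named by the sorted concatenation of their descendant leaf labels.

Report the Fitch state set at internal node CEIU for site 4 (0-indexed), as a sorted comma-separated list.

A,G

CU@0: {G} ∪ {A} = {A,G} (union, +1)
EI@0: {C} ∪ {G} = {C,G} (union, +1)
CEIU@0: {A,G} ∩ {C,G} = {G} (intersection, +0)
CU@1: {T} ∪ {A} = {A,T} (union, +1)
EI@1: {A} ∪ {T} = {A,T} (union, +1)
CEIU@1: {A,T} ∩ {A,T} = {A,T} (intersection, +0)
CU@2: {A} ∪ {C} = {A,C} (union, +1)
EI@2: {A} ∩ {A} = {A} (intersection, +0)
CEIU@2: {A,C} ∩ {A} = {A} (intersection, +0)
CU@3: {G} ∪ {C} = {C,G} (union, +1)
EI@3: {T} ∪ {G} = {G,T} (union, +1)
CEIU@3: {C,G} ∩ {G,T} = {G} (intersection, +0)
CU@4: {A} ∪ {G} = {A,G} (union, +1)
EI@4: {A} ∪ {G} = {A,G} (union, +1)
CEIU@4: {A,G} ∩ {A,G} = {A,G} (intersection, +0)
CU@5: {C} ∪ {T} = {C,T} (union, +1)
EI@5: {A} ∩ {A} = {A} (intersection, +0)
CEIU@5: {C,T} ∪ {A} = {A,C,T} (union, +1)
CU@6: {A} ∪ {C} = {A,C} (union, +1)
EI@6: {C} ∪ {T} = {C,T} (union, +1)
CEIU@6: {A,C} ∩ {C,T} = {C} (intersection, +0)
per-site changes: [2, 2, 1, 2, 2, 2, 2]; total = 13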